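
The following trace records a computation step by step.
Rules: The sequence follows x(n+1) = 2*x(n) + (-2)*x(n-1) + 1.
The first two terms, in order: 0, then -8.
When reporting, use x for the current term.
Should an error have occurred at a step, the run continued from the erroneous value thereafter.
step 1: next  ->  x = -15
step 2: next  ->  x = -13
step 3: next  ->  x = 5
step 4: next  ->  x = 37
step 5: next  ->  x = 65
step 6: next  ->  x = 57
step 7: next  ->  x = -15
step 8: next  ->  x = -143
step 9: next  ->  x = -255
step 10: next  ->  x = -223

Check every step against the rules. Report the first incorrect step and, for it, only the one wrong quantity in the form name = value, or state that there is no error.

Step 1: x = 2*(-8) + (-2)*(0) + (1) = -15 — consistent with the trace.
Step 2: x = 2*(-15) + (-2)*(-8) + (1) = -13 — exactly as logged.
Step 3: x = 2*(-13) + (-2)*(-15) + (1) = 5 — exactly as logged.
Step 4: x = 2*(5) + (-2)*(-13) + (1) = 37 — verified.
Step 5: x = 2*(37) + (-2)*(5) + (1) = 65 — agrees with the trace.
Step 6: x = 2*(65) + (-2)*(37) + (1) = 57 — confirmed correct.
Step 7: x = 2*(57) + (-2)*(65) + (1) = -15 — same as recorded.
Step 8: x = 2*(-15) + (-2)*(57) + (1) = -143 — same as recorded.
Step 9: x = 2*(-143) + (-2)*(-15) + (1) = -255 — agrees with the trace.
Step 10: x = 2*(-255) + (-2)*(-143) + (1) = -223 — confirmed correct.
Every step is consistent.

no error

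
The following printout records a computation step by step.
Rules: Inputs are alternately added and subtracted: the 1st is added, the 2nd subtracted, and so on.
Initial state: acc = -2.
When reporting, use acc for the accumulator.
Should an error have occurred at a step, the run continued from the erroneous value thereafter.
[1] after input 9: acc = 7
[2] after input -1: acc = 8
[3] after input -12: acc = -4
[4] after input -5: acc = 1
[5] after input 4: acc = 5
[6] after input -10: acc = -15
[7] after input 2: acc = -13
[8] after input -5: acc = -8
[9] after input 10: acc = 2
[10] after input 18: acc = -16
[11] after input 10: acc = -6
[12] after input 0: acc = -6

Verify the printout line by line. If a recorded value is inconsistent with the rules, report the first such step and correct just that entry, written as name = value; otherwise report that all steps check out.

step 6, acc = 15

Recomputing the run from the initial state:
step 1: acc = 7
step 2: acc = 8
step 3: acc = -4
step 4: acc = 1
step 5: acc = 5
step 6: acc = 15
step 7: acc = 17
step 8: acc = 22
step 9: acc = 32
step 10: acc = 14
step 11: acc = 24
step 12: acc = 24
The first disagreement with the printout is at step 6, where the value should be acc = 15.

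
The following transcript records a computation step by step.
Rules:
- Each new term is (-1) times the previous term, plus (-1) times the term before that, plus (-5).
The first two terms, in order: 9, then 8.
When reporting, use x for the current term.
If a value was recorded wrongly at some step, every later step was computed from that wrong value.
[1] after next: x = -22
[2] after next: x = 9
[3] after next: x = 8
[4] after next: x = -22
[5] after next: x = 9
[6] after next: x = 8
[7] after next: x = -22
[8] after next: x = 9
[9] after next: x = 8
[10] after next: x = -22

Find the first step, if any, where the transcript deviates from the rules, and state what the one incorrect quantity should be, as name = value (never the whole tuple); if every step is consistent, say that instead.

Recomputing the run from the initial state:
step 1: x = -22
step 2: x = 9
step 3: x = 8
step 4: x = -22
step 5: x = 9
step 6: x = 8
step 7: x = -22
step 8: x = 9
step 9: x = 8
step 10: x = -22
This matches the transcript at every step.

no error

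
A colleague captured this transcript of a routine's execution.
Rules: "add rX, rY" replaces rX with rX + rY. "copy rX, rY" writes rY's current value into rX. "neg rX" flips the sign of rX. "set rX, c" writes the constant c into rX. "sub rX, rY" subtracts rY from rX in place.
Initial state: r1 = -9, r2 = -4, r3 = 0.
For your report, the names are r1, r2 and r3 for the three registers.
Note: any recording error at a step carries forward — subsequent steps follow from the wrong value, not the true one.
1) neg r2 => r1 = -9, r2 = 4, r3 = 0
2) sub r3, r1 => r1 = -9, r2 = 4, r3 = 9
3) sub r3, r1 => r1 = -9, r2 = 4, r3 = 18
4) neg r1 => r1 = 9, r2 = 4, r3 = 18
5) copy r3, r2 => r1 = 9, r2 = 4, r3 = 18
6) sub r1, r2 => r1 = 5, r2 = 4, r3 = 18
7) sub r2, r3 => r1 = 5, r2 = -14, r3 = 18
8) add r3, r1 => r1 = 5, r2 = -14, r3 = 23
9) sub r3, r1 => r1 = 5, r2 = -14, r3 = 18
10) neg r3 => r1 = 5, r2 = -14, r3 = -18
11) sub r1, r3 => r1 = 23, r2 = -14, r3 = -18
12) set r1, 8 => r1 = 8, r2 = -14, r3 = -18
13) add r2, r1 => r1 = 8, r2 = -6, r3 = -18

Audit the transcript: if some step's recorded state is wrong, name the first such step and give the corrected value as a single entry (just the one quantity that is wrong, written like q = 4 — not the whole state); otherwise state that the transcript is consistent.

Step 1: r2 = -(-4) = 4 — agrees with the transcript.
Step 2: r3 = 0 - -9 = 9 — verified.
Step 3: r3 = 9 - -9 = 18 — in agreement.
Step 4: r1 = -(-9) = 9 — same as recorded.
Step 5: r3 = 4 — the entry is off here.
Step 5 is the first one off; corrected, r3 = 4.

step 5, r3 = 4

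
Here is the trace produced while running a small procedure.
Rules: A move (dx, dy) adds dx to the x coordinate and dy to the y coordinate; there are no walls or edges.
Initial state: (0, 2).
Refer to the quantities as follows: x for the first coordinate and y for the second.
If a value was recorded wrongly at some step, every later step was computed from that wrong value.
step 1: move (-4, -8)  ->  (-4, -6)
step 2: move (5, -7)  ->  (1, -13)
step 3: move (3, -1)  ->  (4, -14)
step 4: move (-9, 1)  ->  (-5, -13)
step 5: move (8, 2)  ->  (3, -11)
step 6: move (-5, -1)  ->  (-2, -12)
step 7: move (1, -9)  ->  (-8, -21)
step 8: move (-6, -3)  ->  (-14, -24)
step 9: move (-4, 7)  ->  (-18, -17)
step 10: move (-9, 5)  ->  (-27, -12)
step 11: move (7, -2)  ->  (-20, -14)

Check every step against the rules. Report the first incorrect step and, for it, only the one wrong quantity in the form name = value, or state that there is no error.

step 7, x = -1

Recomputing the run from the initial state:
step 1: x = -4, y = -6
step 2: x = 1, y = -13
step 3: x = 4, y = -14
step 4: x = -5, y = -13
step 5: x = 3, y = -11
step 6: x = -2, y = -12
step 7: x = -1, y = -21
step 8: x = -7, y = -24
step 9: x = -11, y = -17
step 10: x = -20, y = -12
step 11: x = -13, y = -14
The first disagreement with the trace is at step 7, where the value should be x = -1.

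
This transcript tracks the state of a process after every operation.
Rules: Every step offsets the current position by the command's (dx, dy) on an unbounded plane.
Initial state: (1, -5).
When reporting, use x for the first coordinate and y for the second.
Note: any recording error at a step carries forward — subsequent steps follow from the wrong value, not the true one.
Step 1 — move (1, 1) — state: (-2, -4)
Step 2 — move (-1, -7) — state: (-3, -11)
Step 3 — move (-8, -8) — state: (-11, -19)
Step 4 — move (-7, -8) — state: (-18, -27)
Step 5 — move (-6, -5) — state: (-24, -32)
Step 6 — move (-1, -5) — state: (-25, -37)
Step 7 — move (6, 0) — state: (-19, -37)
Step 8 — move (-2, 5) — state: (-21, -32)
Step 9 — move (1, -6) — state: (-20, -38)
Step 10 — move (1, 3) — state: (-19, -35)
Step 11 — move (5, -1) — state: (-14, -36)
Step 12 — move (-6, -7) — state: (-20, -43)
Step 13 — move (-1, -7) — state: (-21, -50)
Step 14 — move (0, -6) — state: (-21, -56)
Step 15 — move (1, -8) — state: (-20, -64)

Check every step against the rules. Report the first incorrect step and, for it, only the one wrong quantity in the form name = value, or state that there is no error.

step 1, x = 2

Step 1: x = 1 + (1) = 2, y = -5 + (1) = -4 — the recorded entry deviates here.
Conclusion: step 1 carries the first error; the entry should be x = 2.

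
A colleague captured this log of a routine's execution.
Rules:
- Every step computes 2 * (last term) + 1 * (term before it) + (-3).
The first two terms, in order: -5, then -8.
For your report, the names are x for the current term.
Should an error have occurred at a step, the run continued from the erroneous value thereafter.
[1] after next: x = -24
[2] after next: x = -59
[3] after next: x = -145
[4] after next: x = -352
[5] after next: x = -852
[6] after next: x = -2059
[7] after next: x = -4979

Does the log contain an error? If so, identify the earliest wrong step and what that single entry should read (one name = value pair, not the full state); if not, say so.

Recomputing the run from the initial state:
step 1: x = -24
step 2: x = -59
step 3: x = -145
step 4: x = -352
step 5: x = -852
step 6: x = -2059
step 7: x = -4973
The first disagreement with the log is at step 7, where the value should be x = -4973.

step 7, x = -4973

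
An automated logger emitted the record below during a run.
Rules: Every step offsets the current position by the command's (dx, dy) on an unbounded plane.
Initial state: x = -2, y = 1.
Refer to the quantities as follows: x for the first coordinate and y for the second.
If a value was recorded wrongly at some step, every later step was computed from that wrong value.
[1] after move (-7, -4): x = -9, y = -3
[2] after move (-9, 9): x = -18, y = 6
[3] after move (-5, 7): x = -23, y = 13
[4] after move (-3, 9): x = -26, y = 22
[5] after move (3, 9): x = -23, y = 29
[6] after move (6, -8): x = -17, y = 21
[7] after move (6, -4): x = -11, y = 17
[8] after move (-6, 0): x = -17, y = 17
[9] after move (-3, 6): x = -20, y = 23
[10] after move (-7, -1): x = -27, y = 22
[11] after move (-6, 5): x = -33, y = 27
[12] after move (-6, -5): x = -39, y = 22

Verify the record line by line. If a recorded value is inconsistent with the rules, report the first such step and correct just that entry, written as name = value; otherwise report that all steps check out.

step 5, y = 31

Step 1: x = -2 + (-7) = -9, y = 1 + (-4) = -3 — confirmed correct.
Step 2: x = -9 + (-9) = -18, y = -3 + (9) = 6 — same as recorded.
Step 3: x = -18 + (-5) = -23, y = 6 + (7) = 13 — matches.
Step 4: x = -23 + (-3) = -26, y = 13 + (9) = 22 — agrees with the record.
Step 5: x = -26 + (3) = -23, y = 22 + (9) = 31 — the record disagrees here.
First incorrect step: 5; the correct value is y = 31.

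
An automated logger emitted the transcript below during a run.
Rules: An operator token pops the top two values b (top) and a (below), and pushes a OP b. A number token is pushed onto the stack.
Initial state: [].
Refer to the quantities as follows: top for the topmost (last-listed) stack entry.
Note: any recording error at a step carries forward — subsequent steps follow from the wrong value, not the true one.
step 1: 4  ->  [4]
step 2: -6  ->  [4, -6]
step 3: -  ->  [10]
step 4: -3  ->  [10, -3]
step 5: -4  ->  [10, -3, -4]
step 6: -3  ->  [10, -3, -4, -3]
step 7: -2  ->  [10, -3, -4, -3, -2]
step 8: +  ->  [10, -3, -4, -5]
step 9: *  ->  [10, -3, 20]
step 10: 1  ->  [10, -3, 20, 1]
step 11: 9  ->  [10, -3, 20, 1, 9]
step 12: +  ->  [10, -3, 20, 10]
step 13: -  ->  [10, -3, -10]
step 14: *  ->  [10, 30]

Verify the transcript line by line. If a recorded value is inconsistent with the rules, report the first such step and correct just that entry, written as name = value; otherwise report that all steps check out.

step 13, top = 10

1. push 4: top = 4 (in agreement)
2. push -6: top = -6 (same as recorded)
3. 4 - -6 = 10 (consistent with the transcript)
4. push -3: top = -3 (exactly as logged)
5. push -4: top = -4 (no discrepancy)
6. push -3: top = -3 (agrees with the transcript)
7. push -2: top = -2 (consistent with the transcript)
8. -3 + -2 = -5 (checks out)
9. -4 * -5 = 20 (in agreement)
10. push 1: top = 1 (checks out)
11. push 9: top = 9 (matches)
12. 1 + 9 = 10 (in agreement)
13. 20 - 10 = 10 (a discrepancy with the transcript)
First incorrect step: 13; the correct value is top = 10.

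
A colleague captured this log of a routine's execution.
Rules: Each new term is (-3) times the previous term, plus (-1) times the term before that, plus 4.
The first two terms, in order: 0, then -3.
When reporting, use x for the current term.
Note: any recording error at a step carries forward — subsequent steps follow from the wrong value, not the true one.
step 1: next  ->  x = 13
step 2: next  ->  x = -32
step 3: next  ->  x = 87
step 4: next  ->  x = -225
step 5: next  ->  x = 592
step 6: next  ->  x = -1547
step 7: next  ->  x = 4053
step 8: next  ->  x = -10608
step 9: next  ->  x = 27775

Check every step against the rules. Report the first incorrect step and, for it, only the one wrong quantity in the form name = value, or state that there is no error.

Recomputing the run from the initial state:
step 1: x = 13
step 2: x = -32
step 3: x = 87
step 4: x = -225
step 5: x = 592
step 6: x = -1547
step 7: x = 4053
step 8: x = -10608
step 9: x = 27775
This matches the log at every step.

no error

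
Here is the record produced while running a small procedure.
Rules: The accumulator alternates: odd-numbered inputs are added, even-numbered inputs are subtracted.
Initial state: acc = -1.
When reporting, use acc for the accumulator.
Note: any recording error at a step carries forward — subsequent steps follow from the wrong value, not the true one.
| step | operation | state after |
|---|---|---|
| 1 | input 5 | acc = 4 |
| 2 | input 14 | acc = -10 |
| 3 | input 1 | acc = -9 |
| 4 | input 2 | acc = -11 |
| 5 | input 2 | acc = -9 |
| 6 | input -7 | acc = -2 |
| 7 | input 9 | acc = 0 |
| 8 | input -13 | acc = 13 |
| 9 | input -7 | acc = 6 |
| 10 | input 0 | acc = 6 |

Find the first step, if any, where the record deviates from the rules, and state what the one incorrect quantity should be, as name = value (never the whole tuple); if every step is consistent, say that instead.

Recomputing the run from the initial state:
step 1: acc = 4
step 2: acc = -10
step 3: acc = -9
step 4: acc = -11
step 5: acc = -9
step 6: acc = -2
step 7: acc = 7
step 8: acc = 20
step 9: acc = 13
step 10: acc = 13
The first disagreement with the record is at step 7, where the value should be acc = 7.

step 7, acc = 7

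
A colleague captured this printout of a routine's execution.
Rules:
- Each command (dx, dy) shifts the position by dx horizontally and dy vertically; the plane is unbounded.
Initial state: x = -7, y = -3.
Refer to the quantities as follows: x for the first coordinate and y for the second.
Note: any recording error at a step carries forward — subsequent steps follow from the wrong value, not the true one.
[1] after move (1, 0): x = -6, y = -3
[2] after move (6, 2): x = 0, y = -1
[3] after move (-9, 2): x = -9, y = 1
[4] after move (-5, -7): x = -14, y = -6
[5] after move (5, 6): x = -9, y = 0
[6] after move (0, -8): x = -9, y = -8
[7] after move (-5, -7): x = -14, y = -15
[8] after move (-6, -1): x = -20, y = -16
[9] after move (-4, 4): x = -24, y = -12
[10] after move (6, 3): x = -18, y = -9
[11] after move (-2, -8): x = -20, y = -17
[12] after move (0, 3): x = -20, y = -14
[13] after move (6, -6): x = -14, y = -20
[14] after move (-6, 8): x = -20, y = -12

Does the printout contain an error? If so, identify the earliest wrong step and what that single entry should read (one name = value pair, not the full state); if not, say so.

no error

Recomputing the run from the initial state:
step 1: x = -6, y = -3
step 2: x = 0, y = -1
step 3: x = -9, y = 1
step 4: x = -14, y = -6
step 5: x = -9, y = 0
step 6: x = -9, y = -8
step 7: x = -14, y = -15
step 8: x = -20, y = -16
step 9: x = -24, y = -12
step 10: x = -18, y = -9
step 11: x = -20, y = -17
step 12: x = -20, y = -14
step 13: x = -14, y = -20
step 14: x = -20, y = -12
This matches the printout at every step.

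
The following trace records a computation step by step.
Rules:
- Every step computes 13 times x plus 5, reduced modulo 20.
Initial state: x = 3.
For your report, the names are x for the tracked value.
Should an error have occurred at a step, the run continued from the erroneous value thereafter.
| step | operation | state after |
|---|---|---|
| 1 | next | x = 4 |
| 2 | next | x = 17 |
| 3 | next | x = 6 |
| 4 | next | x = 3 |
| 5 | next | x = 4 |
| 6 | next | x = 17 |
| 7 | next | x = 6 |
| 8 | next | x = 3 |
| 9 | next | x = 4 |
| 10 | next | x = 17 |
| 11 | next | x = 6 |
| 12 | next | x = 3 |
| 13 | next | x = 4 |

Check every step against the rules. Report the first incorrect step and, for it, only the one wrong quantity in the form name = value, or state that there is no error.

no error

Recomputing the run from the initial state:
step 1: x = 4
step 2: x = 17
step 3: x = 6
step 4: x = 3
step 5: x = 4
step 6: x = 17
step 7: x = 6
step 8: x = 3
step 9: x = 4
step 10: x = 17
step 11: x = 6
step 12: x = 3
step 13: x = 4
This matches the trace at every step.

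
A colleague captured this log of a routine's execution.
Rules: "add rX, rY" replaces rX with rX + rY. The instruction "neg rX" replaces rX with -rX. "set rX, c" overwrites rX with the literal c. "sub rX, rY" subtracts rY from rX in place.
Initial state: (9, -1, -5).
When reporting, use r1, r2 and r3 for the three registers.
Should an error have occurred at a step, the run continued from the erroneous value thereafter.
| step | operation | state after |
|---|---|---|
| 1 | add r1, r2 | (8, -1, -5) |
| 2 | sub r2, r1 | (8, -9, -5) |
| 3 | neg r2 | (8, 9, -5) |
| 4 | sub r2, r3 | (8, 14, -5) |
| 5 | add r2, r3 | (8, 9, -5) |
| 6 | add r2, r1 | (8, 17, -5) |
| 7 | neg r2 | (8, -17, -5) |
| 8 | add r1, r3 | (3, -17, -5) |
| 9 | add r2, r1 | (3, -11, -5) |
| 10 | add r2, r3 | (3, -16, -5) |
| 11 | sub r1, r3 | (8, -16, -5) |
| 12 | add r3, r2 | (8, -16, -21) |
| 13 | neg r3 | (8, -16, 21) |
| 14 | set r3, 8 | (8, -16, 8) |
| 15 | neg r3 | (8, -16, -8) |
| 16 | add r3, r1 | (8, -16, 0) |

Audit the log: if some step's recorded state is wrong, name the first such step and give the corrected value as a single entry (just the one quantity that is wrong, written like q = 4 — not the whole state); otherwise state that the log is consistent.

Recomputing the run from the initial state:
step 1: r1 = 8, r2 = -1, r3 = -5
step 2: r1 = 8, r2 = -9, r3 = -5
step 3: r1 = 8, r2 = 9, r3 = -5
step 4: r1 = 8, r2 = 14, r3 = -5
step 5: r1 = 8, r2 = 9, r3 = -5
step 6: r1 = 8, r2 = 17, r3 = -5
step 7: r1 = 8, r2 = -17, r3 = -5
step 8: r1 = 3, r2 = -17, r3 = -5
step 9: r1 = 3, r2 = -14, r3 = -5
step 10: r1 = 3, r2 = -19, r3 = -5
step 11: r1 = 8, r2 = -19, r3 = -5
step 12: r1 = 8, r2 = -19, r3 = -24
step 13: r1 = 8, r2 = -19, r3 = 24
step 14: r1 = 8, r2 = -19, r3 = 8
step 15: r1 = 8, r2 = -19, r3 = -8
step 16: r1 = 8, r2 = -19, r3 = 0
The first disagreement with the log is at step 9, where the value should be r2 = -14.

step 9, r2 = -14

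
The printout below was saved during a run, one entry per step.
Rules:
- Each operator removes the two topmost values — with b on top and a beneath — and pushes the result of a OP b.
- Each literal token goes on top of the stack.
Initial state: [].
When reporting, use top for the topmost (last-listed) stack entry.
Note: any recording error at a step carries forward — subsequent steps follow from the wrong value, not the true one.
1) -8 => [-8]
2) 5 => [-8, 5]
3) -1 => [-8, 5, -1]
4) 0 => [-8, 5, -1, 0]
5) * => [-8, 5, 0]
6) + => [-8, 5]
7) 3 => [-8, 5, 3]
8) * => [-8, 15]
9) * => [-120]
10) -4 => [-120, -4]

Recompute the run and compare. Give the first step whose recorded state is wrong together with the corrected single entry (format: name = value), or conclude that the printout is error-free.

no error

1. push -8: top = -8 (in agreement)
2. push 5: top = 5 (exactly as logged)
3. push -1: top = -1 (checks out)
4. push 0: top = 0 (exactly as logged)
5. -1 * 0 = 0 (verified)
6. 5 + 0 = 5 (no discrepancy)
7. push 3: top = 3 (agrees with the printout)
8. 5 * 3 = 15 (agrees with the printout)
9. -8 * 15 = -120 (checks out)
10. push -4: top = -4 (agrees with the printout)
Every step is consistent.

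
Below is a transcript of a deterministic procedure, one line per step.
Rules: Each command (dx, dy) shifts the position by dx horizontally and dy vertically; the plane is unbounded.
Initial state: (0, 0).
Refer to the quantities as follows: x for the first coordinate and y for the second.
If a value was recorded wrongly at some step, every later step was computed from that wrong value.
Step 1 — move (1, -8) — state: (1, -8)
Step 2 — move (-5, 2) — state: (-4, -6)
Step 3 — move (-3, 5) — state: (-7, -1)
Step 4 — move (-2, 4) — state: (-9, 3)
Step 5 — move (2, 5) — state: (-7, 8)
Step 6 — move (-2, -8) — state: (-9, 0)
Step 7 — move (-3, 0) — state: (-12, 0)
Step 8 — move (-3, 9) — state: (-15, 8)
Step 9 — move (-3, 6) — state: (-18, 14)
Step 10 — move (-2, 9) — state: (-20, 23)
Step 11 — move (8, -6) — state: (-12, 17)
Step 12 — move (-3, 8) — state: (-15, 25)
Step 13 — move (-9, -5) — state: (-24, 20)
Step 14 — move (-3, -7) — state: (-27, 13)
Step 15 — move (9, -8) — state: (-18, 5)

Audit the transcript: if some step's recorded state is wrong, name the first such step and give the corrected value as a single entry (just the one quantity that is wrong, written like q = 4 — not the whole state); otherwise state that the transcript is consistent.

step 8, y = 9

step 1: x = 0 + (1) = 1, y = 0 + (-8) = -8 -> same as recorded
step 2: x = 1 + (-5) = -4, y = -8 + (2) = -6 -> confirmed correct
step 3: x = -4 + (-3) = -7, y = -6 + (5) = -1 -> agrees with the transcript
step 4: x = -7 + (-2) = -9, y = -1 + (4) = 3 -> checks out
step 5: x = -9 + (2) = -7, y = 3 + (5) = 8 -> no discrepancy
step 6: x = -7 + (-2) = -9, y = 8 + (-8) = 0 -> same as recorded
step 7: x = -9 + (-3) = -12, y = 0 + (0) = 0 -> agrees with the transcript
step 8: x = -12 + (-3) = -15, y = 0 + (9) = 9 -> first mismatch against the transcript
The earliest wrong entry is at step 8: it should read y = 9.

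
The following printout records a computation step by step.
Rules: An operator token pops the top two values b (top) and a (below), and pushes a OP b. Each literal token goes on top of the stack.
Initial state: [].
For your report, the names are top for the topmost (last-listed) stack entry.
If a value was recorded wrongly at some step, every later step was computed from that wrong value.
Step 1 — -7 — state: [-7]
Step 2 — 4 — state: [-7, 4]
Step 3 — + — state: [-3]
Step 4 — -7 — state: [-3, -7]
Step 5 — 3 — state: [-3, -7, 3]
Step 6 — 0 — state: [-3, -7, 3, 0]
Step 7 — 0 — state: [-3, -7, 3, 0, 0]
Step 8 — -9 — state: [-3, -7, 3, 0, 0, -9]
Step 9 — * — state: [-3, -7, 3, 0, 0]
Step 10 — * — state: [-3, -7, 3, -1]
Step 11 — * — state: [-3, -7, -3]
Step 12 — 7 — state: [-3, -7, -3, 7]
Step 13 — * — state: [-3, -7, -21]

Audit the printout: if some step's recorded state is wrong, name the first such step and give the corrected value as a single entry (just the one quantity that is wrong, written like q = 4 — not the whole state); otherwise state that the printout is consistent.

step 10, top = 0

Step 1: push -7: top = -7 — in agreement.
Step 2: push 4: top = 4 — no discrepancy.
Step 3: -7 + 4 = -3 — in agreement.
Step 4: push -7: top = -7 — verified.
Step 5: push 3: top = 3 — confirmed correct.
Step 6: push 0: top = 0 — confirmed correct.
Step 7: push 0: top = 0 — same as recorded.
Step 8: push -9: top = -9 — matches.
Step 9: 0 * -9 = 0 — consistent with the printout.
Step 10: 0 * 0 = 0 — the entry is off here.
The audit stops at step 10: the recorded entry is wrong and should be top = 0.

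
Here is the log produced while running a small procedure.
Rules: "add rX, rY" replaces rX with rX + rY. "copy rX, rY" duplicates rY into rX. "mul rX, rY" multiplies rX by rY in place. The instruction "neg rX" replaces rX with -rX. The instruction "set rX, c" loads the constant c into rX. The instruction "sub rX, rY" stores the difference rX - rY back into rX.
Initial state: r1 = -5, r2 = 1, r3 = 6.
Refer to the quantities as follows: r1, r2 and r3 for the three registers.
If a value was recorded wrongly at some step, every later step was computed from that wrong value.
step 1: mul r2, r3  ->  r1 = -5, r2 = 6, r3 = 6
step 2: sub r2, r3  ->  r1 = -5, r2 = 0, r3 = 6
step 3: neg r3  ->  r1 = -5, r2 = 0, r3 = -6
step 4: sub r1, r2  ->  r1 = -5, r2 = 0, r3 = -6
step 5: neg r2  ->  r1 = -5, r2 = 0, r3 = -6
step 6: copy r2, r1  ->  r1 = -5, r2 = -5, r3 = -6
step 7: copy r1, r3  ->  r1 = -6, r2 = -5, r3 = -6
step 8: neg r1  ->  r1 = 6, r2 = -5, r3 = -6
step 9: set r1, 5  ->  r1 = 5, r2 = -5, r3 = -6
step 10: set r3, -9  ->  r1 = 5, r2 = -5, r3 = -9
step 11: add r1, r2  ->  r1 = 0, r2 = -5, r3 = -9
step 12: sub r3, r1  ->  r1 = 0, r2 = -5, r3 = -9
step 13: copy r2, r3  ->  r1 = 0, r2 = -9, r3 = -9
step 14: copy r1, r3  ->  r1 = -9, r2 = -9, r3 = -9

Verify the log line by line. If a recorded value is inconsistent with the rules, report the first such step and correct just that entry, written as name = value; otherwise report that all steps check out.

no error

Recomputing the run from the initial state:
step 1: r1 = -5, r2 = 6, r3 = 6
step 2: r1 = -5, r2 = 0, r3 = 6
step 3: r1 = -5, r2 = 0, r3 = -6
step 4: r1 = -5, r2 = 0, r3 = -6
step 5: r1 = -5, r2 = 0, r3 = -6
step 6: r1 = -5, r2 = -5, r3 = -6
step 7: r1 = -6, r2 = -5, r3 = -6
step 8: r1 = 6, r2 = -5, r3 = -6
step 9: r1 = 5, r2 = -5, r3 = -6
step 10: r1 = 5, r2 = -5, r3 = -9
step 11: r1 = 0, r2 = -5, r3 = -9
step 12: r1 = 0, r2 = -5, r3 = -9
step 13: r1 = 0, r2 = -9, r3 = -9
step 14: r1 = -9, r2 = -9, r3 = -9
This matches the log at every step.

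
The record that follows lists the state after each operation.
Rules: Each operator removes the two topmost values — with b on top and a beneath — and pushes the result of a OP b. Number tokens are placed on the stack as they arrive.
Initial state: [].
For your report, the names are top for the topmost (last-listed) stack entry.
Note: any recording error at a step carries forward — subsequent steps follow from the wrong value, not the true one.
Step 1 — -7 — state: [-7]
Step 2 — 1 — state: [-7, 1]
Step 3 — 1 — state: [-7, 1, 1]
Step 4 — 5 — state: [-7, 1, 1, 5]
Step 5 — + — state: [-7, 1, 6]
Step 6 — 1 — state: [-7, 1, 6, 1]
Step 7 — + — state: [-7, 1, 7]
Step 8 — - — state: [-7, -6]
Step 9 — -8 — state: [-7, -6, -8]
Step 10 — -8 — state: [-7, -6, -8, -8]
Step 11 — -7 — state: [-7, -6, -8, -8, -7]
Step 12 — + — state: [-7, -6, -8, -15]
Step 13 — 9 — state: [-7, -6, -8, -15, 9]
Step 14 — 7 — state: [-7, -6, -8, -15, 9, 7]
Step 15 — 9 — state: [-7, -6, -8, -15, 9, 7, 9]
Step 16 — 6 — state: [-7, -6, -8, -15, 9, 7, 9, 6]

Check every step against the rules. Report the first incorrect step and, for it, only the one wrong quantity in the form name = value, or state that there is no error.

Step 1: push -7: top = -7 — checks out.
Step 2: push 1: top = 1 — agrees with the record.
Step 3: push 1: top = 1 — verified.
Step 4: push 5: top = 5 — exactly as logged.
Step 5: 1 + 5 = 6 — confirmed correct.
Step 6: push 1: top = 1 — no discrepancy.
Step 7: 6 + 1 = 7 — no discrepancy.
Step 8: 1 - 7 = -6 — exactly as logged.
Step 9: push -8: top = -8 — confirmed correct.
Step 10: push -8: top = -8 — consistent with the record.
Step 11: push -7: top = -7 — exactly as logged.
Step 12: -8 + -7 = -15 — agrees with the record.
Step 13: push 9: top = 9 — consistent with the record.
Step 14: push 7: top = 7 — matches.
Step 15: push 9: top = 9 — exactly as logged.
Step 16: push 6: top = 6 — same as recorded.
Nothing is out of place; the run is error-free.

no error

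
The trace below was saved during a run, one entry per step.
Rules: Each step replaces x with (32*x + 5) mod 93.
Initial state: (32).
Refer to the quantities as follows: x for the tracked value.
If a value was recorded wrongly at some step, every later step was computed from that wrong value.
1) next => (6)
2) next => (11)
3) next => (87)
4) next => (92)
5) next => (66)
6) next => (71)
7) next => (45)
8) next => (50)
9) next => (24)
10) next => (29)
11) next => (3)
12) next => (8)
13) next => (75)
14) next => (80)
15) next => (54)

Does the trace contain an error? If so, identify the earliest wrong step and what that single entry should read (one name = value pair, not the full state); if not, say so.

Recomputing the run from the initial state:
step 1: x = 6
step 2: x = 11
step 3: x = 78
step 4: x = 83
step 5: x = 57
step 6: x = 62
step 7: x = 36
step 8: x = 41
step 9: x = 15
step 10: x = 20
step 11: x = 87
step 12: x = 92
step 13: x = 66
step 14: x = 71
step 15: x = 45
The first disagreement with the trace is at step 3, where the value should be x = 78.

step 3, x = 78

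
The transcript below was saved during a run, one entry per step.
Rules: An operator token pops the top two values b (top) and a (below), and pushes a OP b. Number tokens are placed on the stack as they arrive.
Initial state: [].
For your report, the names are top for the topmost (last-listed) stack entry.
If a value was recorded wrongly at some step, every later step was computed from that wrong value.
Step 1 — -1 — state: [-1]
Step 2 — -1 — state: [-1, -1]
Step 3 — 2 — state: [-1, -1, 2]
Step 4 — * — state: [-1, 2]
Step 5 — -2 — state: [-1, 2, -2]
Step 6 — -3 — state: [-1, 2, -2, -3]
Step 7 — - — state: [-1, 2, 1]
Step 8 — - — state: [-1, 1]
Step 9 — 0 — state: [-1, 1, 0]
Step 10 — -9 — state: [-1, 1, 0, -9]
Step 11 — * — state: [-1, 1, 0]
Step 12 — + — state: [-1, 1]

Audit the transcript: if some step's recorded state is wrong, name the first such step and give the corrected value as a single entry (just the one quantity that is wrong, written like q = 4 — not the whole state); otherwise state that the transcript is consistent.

Step 1: push -1: top = -1 — consistent with the transcript.
Step 2: push -1: top = -1 — agrees with the transcript.
Step 3: push 2: top = 2 — checks out.
Step 4: -1 * 2 = -2 — first mismatch against the transcript.
Step 4 is the first one off; corrected, top = -2.

step 4, top = -2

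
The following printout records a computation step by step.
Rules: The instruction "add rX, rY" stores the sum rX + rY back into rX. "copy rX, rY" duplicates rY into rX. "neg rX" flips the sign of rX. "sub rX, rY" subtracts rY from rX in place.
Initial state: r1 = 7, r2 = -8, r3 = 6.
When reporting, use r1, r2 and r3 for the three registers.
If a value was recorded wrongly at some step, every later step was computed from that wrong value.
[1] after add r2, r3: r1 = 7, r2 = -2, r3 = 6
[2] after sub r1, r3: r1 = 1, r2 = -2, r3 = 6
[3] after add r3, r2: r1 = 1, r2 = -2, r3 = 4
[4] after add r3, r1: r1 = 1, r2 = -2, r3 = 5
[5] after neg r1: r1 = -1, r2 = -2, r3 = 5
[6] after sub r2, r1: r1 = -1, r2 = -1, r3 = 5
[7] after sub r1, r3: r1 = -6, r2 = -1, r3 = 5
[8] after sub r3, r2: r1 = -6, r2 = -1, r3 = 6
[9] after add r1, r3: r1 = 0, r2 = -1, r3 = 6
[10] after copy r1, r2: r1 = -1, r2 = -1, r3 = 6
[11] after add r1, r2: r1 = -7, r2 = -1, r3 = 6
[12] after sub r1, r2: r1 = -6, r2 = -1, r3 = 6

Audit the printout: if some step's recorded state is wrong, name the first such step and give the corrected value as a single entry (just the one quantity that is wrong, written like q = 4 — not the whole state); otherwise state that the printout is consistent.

step 11, r1 = -2

Recomputing the run from the initial state:
step 1: r1 = 7, r2 = -2, r3 = 6
step 2: r1 = 1, r2 = -2, r3 = 6
step 3: r1 = 1, r2 = -2, r3 = 4
step 4: r1 = 1, r2 = -2, r3 = 5
step 5: r1 = -1, r2 = -2, r3 = 5
step 6: r1 = -1, r2 = -1, r3 = 5
step 7: r1 = -6, r2 = -1, r3 = 5
step 8: r1 = -6, r2 = -1, r3 = 6
step 9: r1 = 0, r2 = -1, r3 = 6
step 10: r1 = -1, r2 = -1, r3 = 6
step 11: r1 = -2, r2 = -1, r3 = 6
step 12: r1 = -1, r2 = -1, r3 = 6
The first disagreement with the printout is at step 11, where the value should be r1 = -2.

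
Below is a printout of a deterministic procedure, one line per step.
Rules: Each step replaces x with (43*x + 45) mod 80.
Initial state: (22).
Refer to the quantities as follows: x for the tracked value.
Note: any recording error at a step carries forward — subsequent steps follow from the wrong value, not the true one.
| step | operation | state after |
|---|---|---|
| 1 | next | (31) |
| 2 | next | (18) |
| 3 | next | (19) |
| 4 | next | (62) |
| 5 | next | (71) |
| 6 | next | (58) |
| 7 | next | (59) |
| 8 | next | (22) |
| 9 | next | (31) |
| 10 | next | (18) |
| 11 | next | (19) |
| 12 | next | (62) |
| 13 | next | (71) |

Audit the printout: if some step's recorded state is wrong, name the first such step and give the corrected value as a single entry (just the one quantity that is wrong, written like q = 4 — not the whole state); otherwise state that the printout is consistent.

no error

Recomputing the run from the initial state:
step 1: x = 31
step 2: x = 18
step 3: x = 19
step 4: x = 62
step 5: x = 71
step 6: x = 58
step 7: x = 59
step 8: x = 22
step 9: x = 31
step 10: x = 18
step 11: x = 19
step 12: x = 62
step 13: x = 71
This matches the printout at every step.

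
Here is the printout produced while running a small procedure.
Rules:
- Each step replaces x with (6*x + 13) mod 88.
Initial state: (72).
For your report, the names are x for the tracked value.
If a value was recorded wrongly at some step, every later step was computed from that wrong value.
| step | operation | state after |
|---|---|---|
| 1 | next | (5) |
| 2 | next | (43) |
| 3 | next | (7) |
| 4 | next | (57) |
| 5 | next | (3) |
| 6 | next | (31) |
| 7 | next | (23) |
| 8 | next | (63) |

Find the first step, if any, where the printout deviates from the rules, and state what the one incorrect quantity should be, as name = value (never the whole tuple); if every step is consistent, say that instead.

Recomputing the run from the initial state:
step 1: x = 5
step 2: x = 43
step 3: x = 7
step 4: x = 55
step 5: x = 79
step 6: x = 47
step 7: x = 31
step 8: x = 23
The first disagreement with the printout is at step 4, where the value should be x = 55.

step 4, x = 55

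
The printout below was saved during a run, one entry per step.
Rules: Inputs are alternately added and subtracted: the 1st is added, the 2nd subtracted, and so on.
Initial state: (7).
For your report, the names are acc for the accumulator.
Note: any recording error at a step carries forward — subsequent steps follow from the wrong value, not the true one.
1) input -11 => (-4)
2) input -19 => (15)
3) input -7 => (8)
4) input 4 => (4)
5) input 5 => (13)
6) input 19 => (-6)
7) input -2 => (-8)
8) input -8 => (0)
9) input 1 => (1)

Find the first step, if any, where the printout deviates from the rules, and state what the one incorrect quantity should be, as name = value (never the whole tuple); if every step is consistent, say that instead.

Recomputing the run from the initial state:
step 1: acc = -4
step 2: acc = 15
step 3: acc = 8
step 4: acc = 4
step 5: acc = 9
step 6: acc = -10
step 7: acc = -12
step 8: acc = -4
step 9: acc = -3
The first disagreement with the printout is at step 5, where the value should be acc = 9.

step 5, acc = 9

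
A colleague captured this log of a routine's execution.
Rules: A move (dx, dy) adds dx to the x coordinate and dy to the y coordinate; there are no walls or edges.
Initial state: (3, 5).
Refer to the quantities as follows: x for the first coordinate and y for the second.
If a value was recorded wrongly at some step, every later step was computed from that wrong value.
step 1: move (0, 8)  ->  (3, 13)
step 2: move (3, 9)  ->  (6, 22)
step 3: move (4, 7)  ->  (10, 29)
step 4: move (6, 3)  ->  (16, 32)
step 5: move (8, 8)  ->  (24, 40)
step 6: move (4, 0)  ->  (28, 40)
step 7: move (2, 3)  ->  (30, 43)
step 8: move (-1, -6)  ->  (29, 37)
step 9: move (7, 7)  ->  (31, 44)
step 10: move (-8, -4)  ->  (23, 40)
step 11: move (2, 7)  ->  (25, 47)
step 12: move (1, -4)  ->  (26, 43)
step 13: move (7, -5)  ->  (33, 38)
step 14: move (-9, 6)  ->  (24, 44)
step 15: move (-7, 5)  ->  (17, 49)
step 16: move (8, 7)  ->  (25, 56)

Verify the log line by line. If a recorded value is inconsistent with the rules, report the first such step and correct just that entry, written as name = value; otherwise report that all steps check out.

step 9, x = 36

1. x = 3 + (0) = 3, y = 5 + (8) = 13 (in agreement)
2. x = 3 + (3) = 6, y = 13 + (9) = 22 (no discrepancy)
3. x = 6 + (4) = 10, y = 22 + (7) = 29 (exactly as logged)
4. x = 10 + (6) = 16, y = 29 + (3) = 32 (checks out)
5. x = 16 + (8) = 24, y = 32 + (8) = 40 (in agreement)
6. x = 24 + (4) = 28, y = 40 + (0) = 40 (verified)
7. x = 28 + (2) = 30, y = 40 + (3) = 43 (confirmed correct)
8. x = 30 + (-1) = 29, y = 43 + (-6) = 37 (agrees with the log)
9. x = 29 + (7) = 36, y = 37 + (7) = 44 (the log disagrees here)
First incorrect step: 9; the correct value is x = 36.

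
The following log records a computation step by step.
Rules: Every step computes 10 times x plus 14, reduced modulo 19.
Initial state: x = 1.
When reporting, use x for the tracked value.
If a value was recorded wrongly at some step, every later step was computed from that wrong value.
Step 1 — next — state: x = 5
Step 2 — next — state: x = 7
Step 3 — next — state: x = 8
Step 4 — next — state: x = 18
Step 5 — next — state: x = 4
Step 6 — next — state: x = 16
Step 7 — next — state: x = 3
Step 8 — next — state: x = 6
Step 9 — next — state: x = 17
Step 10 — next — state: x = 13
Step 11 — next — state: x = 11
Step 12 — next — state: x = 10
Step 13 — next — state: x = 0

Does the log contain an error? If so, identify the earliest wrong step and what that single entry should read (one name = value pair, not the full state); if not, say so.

1. x = (10*1 + 14) mod 19 = 5 (consistent with the log)
2. x = (10*5 + 14) mod 19 = 7 (consistent with the log)
3. x = (10*7 + 14) mod 19 = 8 (same as recorded)
4. x = (10*8 + 14) mod 19 = 18 (matches)
5. x = (10*18 + 14) mod 19 = 4 (same as recorded)
6. x = (10*4 + 14) mod 19 = 16 (confirmed correct)
7. x = (10*16 + 14) mod 19 = 3 (checks out)
8. x = (10*3 + 14) mod 19 = 6 (verified)
9. x = (10*6 + 14) mod 19 = 17 (in agreement)
10. x = (10*17 + 14) mod 19 = 13 (consistent with the log)
11. x = (10*13 + 14) mod 19 = 11 (matches)
12. x = (10*11 + 14) mod 19 = 10 (checks out)
13. x = (10*10 + 14) mod 19 = 0 (no discrepancy)
Every step is consistent.

no error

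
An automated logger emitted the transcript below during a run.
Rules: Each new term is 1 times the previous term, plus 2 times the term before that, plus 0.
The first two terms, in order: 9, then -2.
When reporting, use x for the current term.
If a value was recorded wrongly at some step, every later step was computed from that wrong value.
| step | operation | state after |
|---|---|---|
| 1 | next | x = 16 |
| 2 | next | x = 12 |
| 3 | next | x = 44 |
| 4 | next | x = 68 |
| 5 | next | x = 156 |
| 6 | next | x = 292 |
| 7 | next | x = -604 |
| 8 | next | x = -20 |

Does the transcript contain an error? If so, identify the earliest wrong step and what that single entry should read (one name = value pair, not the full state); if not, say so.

step 7, x = 604

1. x = 1*(-2) + (2)*(9) + (0) = 16 (same as recorded)
2. x = 1*(16) + (2)*(-2) + (0) = 12 (matches)
3. x = 1*(12) + (2)*(16) + (0) = 44 (checks out)
4. x = 1*(44) + (2)*(12) + (0) = 68 (same as recorded)
5. x = 1*(68) + (2)*(44) + (0) = 156 (matches)
6. x = 1*(156) + (2)*(68) + (0) = 292 (no discrepancy)
7. x = 1*(292) + (2)*(156) + (0) = 604 (the transcript disagrees here)
So the first discrepancy is step 7, where the right value is x = 604.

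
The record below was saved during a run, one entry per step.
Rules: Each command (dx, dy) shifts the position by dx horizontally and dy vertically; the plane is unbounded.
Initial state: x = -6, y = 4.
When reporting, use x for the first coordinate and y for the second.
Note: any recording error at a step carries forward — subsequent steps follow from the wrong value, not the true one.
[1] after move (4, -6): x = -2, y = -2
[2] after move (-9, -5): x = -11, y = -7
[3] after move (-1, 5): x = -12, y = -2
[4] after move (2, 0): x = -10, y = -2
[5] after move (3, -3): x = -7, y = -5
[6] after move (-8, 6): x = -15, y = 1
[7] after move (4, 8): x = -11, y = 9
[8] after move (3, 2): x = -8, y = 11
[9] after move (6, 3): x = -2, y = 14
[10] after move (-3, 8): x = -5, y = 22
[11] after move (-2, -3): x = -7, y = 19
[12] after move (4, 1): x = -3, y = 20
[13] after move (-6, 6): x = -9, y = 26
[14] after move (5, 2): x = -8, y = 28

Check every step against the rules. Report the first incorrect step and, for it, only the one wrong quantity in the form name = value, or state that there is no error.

step 14, x = -4

step 1: x = -6 + (4) = -2, y = 4 + (-6) = -2 -> matches
step 2: x = -2 + (-9) = -11, y = -2 + (-5) = -7 -> same as recorded
step 3: x = -11 + (-1) = -12, y = -7 + (5) = -2 -> consistent with the record
step 4: x = -12 + (2) = -10, y = -2 + (0) = -2 -> exactly as logged
step 5: x = -10 + (3) = -7, y = -2 + (-3) = -5 -> exactly as logged
step 6: x = -7 + (-8) = -15, y = -5 + (6) = 1 -> exactly as logged
step 7: x = -15 + (4) = -11, y = 1 + (8) = 9 -> verified
step 8: x = -11 + (3) = -8, y = 9 + (2) = 11 -> exactly as logged
step 9: x = -8 + (6) = -2, y = 11 + (3) = 14 -> consistent with the record
step 10: x = -2 + (-3) = -5, y = 14 + (8) = 22 -> verified
step 11: x = -5 + (-2) = -7, y = 22 + (-3) = 19 -> same as recorded
step 12: x = -7 + (4) = -3, y = 19 + (1) = 20 -> matches
step 13: x = -3 + (-6) = -9, y = 20 + (6) = 26 -> no discrepancy
step 14: x = -9 + (5) = -4, y = 26 + (2) = 28 -> the recorded entry deviates here
Step 14 is the first one off; corrected, x = -4.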